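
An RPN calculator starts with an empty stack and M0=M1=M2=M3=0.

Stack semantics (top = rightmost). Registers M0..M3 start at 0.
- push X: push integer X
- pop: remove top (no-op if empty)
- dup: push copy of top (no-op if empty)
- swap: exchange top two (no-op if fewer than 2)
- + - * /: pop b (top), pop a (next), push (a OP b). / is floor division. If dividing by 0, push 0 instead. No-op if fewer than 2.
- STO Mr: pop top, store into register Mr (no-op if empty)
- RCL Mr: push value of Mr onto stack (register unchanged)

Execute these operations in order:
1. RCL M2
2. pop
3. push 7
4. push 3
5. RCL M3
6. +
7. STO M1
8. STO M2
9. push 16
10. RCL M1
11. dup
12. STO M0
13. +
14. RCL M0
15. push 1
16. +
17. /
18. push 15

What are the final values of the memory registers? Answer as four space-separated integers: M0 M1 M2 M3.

After op 1 (RCL M2): stack=[0] mem=[0,0,0,0]
After op 2 (pop): stack=[empty] mem=[0,0,0,0]
After op 3 (push 7): stack=[7] mem=[0,0,0,0]
After op 4 (push 3): stack=[7,3] mem=[0,0,0,0]
After op 5 (RCL M3): stack=[7,3,0] mem=[0,0,0,0]
After op 6 (+): stack=[7,3] mem=[0,0,0,0]
After op 7 (STO M1): stack=[7] mem=[0,3,0,0]
After op 8 (STO M2): stack=[empty] mem=[0,3,7,0]
After op 9 (push 16): stack=[16] mem=[0,3,7,0]
After op 10 (RCL M1): stack=[16,3] mem=[0,3,7,0]
After op 11 (dup): stack=[16,3,3] mem=[0,3,7,0]
After op 12 (STO M0): stack=[16,3] mem=[3,3,7,0]
After op 13 (+): stack=[19] mem=[3,3,7,0]
After op 14 (RCL M0): stack=[19,3] mem=[3,3,7,0]
After op 15 (push 1): stack=[19,3,1] mem=[3,3,7,0]
After op 16 (+): stack=[19,4] mem=[3,3,7,0]
After op 17 (/): stack=[4] mem=[3,3,7,0]
After op 18 (push 15): stack=[4,15] mem=[3,3,7,0]

Answer: 3 3 7 0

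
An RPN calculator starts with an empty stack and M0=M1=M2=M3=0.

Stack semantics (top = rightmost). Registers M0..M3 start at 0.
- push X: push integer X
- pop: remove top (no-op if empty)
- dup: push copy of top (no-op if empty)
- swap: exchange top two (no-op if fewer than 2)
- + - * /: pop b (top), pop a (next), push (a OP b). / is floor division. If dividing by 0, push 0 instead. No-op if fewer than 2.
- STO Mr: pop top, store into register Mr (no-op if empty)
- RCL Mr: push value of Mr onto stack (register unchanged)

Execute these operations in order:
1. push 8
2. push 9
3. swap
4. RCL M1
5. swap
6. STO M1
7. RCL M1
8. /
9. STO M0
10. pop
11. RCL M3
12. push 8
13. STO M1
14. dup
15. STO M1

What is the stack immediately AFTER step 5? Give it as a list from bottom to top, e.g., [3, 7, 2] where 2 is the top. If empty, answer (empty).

After op 1 (push 8): stack=[8] mem=[0,0,0,0]
After op 2 (push 9): stack=[8,9] mem=[0,0,0,0]
After op 3 (swap): stack=[9,8] mem=[0,0,0,0]
After op 4 (RCL M1): stack=[9,8,0] mem=[0,0,0,0]
After op 5 (swap): stack=[9,0,8] mem=[0,0,0,0]

[9, 0, 8]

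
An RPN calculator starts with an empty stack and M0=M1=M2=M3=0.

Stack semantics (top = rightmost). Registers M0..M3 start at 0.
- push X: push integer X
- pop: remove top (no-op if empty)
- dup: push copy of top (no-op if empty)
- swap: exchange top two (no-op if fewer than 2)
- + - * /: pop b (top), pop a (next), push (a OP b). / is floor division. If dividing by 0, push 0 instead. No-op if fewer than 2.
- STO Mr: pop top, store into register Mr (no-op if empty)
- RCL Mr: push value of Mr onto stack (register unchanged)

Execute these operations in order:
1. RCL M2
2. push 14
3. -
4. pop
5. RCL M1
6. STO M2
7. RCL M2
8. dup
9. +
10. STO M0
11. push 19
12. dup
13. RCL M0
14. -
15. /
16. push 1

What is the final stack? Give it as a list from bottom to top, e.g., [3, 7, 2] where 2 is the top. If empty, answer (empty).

After op 1 (RCL M2): stack=[0] mem=[0,0,0,0]
After op 2 (push 14): stack=[0,14] mem=[0,0,0,0]
After op 3 (-): stack=[-14] mem=[0,0,0,0]
After op 4 (pop): stack=[empty] mem=[0,0,0,0]
After op 5 (RCL M1): stack=[0] mem=[0,0,0,0]
After op 6 (STO M2): stack=[empty] mem=[0,0,0,0]
After op 7 (RCL M2): stack=[0] mem=[0,0,0,0]
After op 8 (dup): stack=[0,0] mem=[0,0,0,0]
After op 9 (+): stack=[0] mem=[0,0,0,0]
After op 10 (STO M0): stack=[empty] mem=[0,0,0,0]
After op 11 (push 19): stack=[19] mem=[0,0,0,0]
After op 12 (dup): stack=[19,19] mem=[0,0,0,0]
After op 13 (RCL M0): stack=[19,19,0] mem=[0,0,0,0]
After op 14 (-): stack=[19,19] mem=[0,0,0,0]
After op 15 (/): stack=[1] mem=[0,0,0,0]
After op 16 (push 1): stack=[1,1] mem=[0,0,0,0]

Answer: [1, 1]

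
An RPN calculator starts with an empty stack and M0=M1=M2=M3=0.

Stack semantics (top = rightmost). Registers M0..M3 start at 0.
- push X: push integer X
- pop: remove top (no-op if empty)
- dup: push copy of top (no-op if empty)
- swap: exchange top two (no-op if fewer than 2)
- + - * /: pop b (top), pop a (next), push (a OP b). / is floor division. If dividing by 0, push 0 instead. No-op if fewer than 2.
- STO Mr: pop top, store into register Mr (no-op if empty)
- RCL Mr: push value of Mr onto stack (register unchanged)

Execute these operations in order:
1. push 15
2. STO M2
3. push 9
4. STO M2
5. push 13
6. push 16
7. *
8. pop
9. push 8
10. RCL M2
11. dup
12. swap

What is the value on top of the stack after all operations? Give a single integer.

After op 1 (push 15): stack=[15] mem=[0,0,0,0]
After op 2 (STO M2): stack=[empty] mem=[0,0,15,0]
After op 3 (push 9): stack=[9] mem=[0,0,15,0]
After op 4 (STO M2): stack=[empty] mem=[0,0,9,0]
After op 5 (push 13): stack=[13] mem=[0,0,9,0]
After op 6 (push 16): stack=[13,16] mem=[0,0,9,0]
After op 7 (*): stack=[208] mem=[0,0,9,0]
After op 8 (pop): stack=[empty] mem=[0,0,9,0]
After op 9 (push 8): stack=[8] mem=[0,0,9,0]
After op 10 (RCL M2): stack=[8,9] mem=[0,0,9,0]
After op 11 (dup): stack=[8,9,9] mem=[0,0,9,0]
After op 12 (swap): stack=[8,9,9] mem=[0,0,9,0]

Answer: 9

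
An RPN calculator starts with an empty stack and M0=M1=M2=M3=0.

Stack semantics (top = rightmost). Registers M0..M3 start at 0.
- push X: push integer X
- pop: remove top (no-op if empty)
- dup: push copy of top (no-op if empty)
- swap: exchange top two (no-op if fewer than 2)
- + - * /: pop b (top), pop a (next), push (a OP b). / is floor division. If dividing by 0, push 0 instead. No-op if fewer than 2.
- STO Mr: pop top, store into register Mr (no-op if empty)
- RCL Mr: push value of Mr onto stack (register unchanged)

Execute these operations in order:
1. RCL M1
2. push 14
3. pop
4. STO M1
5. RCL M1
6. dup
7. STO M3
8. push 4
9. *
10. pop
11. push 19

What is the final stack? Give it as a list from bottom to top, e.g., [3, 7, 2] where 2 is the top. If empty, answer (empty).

Answer: [19]

Derivation:
After op 1 (RCL M1): stack=[0] mem=[0,0,0,0]
After op 2 (push 14): stack=[0,14] mem=[0,0,0,0]
After op 3 (pop): stack=[0] mem=[0,0,0,0]
After op 4 (STO M1): stack=[empty] mem=[0,0,0,0]
After op 5 (RCL M1): stack=[0] mem=[0,0,0,0]
After op 6 (dup): stack=[0,0] mem=[0,0,0,0]
After op 7 (STO M3): stack=[0] mem=[0,0,0,0]
After op 8 (push 4): stack=[0,4] mem=[0,0,0,0]
After op 9 (*): stack=[0] mem=[0,0,0,0]
After op 10 (pop): stack=[empty] mem=[0,0,0,0]
After op 11 (push 19): stack=[19] mem=[0,0,0,0]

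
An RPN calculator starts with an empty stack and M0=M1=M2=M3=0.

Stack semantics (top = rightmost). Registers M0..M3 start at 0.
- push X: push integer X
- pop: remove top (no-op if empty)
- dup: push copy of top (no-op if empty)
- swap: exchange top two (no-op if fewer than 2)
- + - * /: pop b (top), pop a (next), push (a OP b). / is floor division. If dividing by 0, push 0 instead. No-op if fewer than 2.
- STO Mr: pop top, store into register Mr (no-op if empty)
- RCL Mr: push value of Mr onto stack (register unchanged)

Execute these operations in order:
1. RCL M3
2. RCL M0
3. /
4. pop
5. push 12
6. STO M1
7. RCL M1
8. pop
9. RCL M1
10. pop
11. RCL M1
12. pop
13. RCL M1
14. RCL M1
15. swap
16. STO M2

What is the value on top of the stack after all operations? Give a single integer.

After op 1 (RCL M3): stack=[0] mem=[0,0,0,0]
After op 2 (RCL M0): stack=[0,0] mem=[0,0,0,0]
After op 3 (/): stack=[0] mem=[0,0,0,0]
After op 4 (pop): stack=[empty] mem=[0,0,0,0]
After op 5 (push 12): stack=[12] mem=[0,0,0,0]
After op 6 (STO M1): stack=[empty] mem=[0,12,0,0]
After op 7 (RCL M1): stack=[12] mem=[0,12,0,0]
After op 8 (pop): stack=[empty] mem=[0,12,0,0]
After op 9 (RCL M1): stack=[12] mem=[0,12,0,0]
After op 10 (pop): stack=[empty] mem=[0,12,0,0]
After op 11 (RCL M1): stack=[12] mem=[0,12,0,0]
After op 12 (pop): stack=[empty] mem=[0,12,0,0]
After op 13 (RCL M1): stack=[12] mem=[0,12,0,0]
After op 14 (RCL M1): stack=[12,12] mem=[0,12,0,0]
After op 15 (swap): stack=[12,12] mem=[0,12,0,0]
After op 16 (STO M2): stack=[12] mem=[0,12,12,0]

Answer: 12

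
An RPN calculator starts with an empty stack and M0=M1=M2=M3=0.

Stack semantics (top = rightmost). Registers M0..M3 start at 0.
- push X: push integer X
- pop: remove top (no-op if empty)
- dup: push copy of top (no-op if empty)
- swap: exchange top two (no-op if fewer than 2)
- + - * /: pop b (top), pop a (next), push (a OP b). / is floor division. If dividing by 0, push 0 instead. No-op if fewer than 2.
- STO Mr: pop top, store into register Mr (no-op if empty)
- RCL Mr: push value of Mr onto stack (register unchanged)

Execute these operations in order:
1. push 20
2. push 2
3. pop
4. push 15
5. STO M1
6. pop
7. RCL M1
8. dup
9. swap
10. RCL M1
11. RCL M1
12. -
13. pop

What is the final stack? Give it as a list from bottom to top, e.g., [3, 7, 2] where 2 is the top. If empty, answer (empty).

After op 1 (push 20): stack=[20] mem=[0,0,0,0]
After op 2 (push 2): stack=[20,2] mem=[0,0,0,0]
After op 3 (pop): stack=[20] mem=[0,0,0,0]
After op 4 (push 15): stack=[20,15] mem=[0,0,0,0]
After op 5 (STO M1): stack=[20] mem=[0,15,0,0]
After op 6 (pop): stack=[empty] mem=[0,15,0,0]
After op 7 (RCL M1): stack=[15] mem=[0,15,0,0]
After op 8 (dup): stack=[15,15] mem=[0,15,0,0]
After op 9 (swap): stack=[15,15] mem=[0,15,0,0]
After op 10 (RCL M1): stack=[15,15,15] mem=[0,15,0,0]
After op 11 (RCL M1): stack=[15,15,15,15] mem=[0,15,0,0]
After op 12 (-): stack=[15,15,0] mem=[0,15,0,0]
After op 13 (pop): stack=[15,15] mem=[0,15,0,0]

Answer: [15, 15]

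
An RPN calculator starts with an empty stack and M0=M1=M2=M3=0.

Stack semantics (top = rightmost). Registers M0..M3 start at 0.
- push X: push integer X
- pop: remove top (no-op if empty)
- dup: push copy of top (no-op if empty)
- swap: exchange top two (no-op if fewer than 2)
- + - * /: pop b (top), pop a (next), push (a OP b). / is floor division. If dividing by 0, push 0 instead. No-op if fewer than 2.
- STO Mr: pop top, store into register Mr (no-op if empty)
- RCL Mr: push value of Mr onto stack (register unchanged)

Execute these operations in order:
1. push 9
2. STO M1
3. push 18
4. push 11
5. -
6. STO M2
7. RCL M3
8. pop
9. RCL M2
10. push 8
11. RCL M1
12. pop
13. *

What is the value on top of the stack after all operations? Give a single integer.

After op 1 (push 9): stack=[9] mem=[0,0,0,0]
After op 2 (STO M1): stack=[empty] mem=[0,9,0,0]
After op 3 (push 18): stack=[18] mem=[0,9,0,0]
After op 4 (push 11): stack=[18,11] mem=[0,9,0,0]
After op 5 (-): stack=[7] mem=[0,9,0,0]
After op 6 (STO M2): stack=[empty] mem=[0,9,7,0]
After op 7 (RCL M3): stack=[0] mem=[0,9,7,0]
After op 8 (pop): stack=[empty] mem=[0,9,7,0]
After op 9 (RCL M2): stack=[7] mem=[0,9,7,0]
After op 10 (push 8): stack=[7,8] mem=[0,9,7,0]
After op 11 (RCL M1): stack=[7,8,9] mem=[0,9,7,0]
After op 12 (pop): stack=[7,8] mem=[0,9,7,0]
After op 13 (*): stack=[56] mem=[0,9,7,0]

Answer: 56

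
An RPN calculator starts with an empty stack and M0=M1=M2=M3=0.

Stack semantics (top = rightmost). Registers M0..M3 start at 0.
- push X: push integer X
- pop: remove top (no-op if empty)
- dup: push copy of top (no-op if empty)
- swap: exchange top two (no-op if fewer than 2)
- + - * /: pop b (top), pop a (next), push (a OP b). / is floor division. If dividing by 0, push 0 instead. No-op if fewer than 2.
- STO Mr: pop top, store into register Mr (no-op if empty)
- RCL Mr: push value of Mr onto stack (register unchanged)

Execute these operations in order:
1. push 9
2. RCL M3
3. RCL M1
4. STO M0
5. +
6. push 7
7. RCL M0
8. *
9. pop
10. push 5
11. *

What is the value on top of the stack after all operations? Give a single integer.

After op 1 (push 9): stack=[9] mem=[0,0,0,0]
After op 2 (RCL M3): stack=[9,0] mem=[0,0,0,0]
After op 3 (RCL M1): stack=[9,0,0] mem=[0,0,0,0]
After op 4 (STO M0): stack=[9,0] mem=[0,0,0,0]
After op 5 (+): stack=[9] mem=[0,0,0,0]
After op 6 (push 7): stack=[9,7] mem=[0,0,0,0]
After op 7 (RCL M0): stack=[9,7,0] mem=[0,0,0,0]
After op 8 (*): stack=[9,0] mem=[0,0,0,0]
After op 9 (pop): stack=[9] mem=[0,0,0,0]
After op 10 (push 5): stack=[9,5] mem=[0,0,0,0]
After op 11 (*): stack=[45] mem=[0,0,0,0]

Answer: 45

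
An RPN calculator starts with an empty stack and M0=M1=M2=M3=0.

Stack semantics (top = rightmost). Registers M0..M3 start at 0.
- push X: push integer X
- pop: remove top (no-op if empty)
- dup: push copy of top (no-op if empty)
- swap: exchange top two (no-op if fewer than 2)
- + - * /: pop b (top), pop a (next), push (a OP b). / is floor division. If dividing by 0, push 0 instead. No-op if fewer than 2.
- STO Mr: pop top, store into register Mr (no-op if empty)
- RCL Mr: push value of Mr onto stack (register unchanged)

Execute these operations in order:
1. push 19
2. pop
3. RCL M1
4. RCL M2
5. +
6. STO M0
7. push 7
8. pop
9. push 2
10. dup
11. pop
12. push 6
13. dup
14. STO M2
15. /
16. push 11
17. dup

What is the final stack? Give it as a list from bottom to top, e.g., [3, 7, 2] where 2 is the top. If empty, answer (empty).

Answer: [0, 11, 11]

Derivation:
After op 1 (push 19): stack=[19] mem=[0,0,0,0]
After op 2 (pop): stack=[empty] mem=[0,0,0,0]
After op 3 (RCL M1): stack=[0] mem=[0,0,0,0]
After op 4 (RCL M2): stack=[0,0] mem=[0,0,0,0]
After op 5 (+): stack=[0] mem=[0,0,0,0]
After op 6 (STO M0): stack=[empty] mem=[0,0,0,0]
After op 7 (push 7): stack=[7] mem=[0,0,0,0]
After op 8 (pop): stack=[empty] mem=[0,0,0,0]
After op 9 (push 2): stack=[2] mem=[0,0,0,0]
After op 10 (dup): stack=[2,2] mem=[0,0,0,0]
After op 11 (pop): stack=[2] mem=[0,0,0,0]
After op 12 (push 6): stack=[2,6] mem=[0,0,0,0]
After op 13 (dup): stack=[2,6,6] mem=[0,0,0,0]
After op 14 (STO M2): stack=[2,6] mem=[0,0,6,0]
After op 15 (/): stack=[0] mem=[0,0,6,0]
After op 16 (push 11): stack=[0,11] mem=[0,0,6,0]
After op 17 (dup): stack=[0,11,11] mem=[0,0,6,0]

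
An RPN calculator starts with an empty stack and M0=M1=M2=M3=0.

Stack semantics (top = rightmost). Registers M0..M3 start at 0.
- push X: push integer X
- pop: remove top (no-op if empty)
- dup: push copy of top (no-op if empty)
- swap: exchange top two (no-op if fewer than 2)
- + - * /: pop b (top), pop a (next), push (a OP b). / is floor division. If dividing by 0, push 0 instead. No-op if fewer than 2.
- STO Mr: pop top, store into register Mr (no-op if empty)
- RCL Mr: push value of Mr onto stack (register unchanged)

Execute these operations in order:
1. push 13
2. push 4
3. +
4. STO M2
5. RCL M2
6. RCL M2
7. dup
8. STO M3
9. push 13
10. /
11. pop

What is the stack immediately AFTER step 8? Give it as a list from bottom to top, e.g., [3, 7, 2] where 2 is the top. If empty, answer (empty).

After op 1 (push 13): stack=[13] mem=[0,0,0,0]
After op 2 (push 4): stack=[13,4] mem=[0,0,0,0]
After op 3 (+): stack=[17] mem=[0,0,0,0]
After op 4 (STO M2): stack=[empty] mem=[0,0,17,0]
After op 5 (RCL M2): stack=[17] mem=[0,0,17,0]
After op 6 (RCL M2): stack=[17,17] mem=[0,0,17,0]
After op 7 (dup): stack=[17,17,17] mem=[0,0,17,0]
After op 8 (STO M3): stack=[17,17] mem=[0,0,17,17]

[17, 17]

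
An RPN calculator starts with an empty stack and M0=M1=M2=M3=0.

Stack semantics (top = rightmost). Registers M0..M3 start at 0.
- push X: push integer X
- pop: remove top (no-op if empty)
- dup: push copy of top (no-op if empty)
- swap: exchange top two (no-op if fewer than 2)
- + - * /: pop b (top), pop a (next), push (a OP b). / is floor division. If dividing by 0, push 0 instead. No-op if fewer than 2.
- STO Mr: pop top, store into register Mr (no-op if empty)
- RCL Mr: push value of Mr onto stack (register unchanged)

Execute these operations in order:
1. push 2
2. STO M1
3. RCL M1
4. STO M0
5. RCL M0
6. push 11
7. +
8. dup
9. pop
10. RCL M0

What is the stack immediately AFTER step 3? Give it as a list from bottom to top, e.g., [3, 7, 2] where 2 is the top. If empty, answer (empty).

After op 1 (push 2): stack=[2] mem=[0,0,0,0]
After op 2 (STO M1): stack=[empty] mem=[0,2,0,0]
After op 3 (RCL M1): stack=[2] mem=[0,2,0,0]

[2]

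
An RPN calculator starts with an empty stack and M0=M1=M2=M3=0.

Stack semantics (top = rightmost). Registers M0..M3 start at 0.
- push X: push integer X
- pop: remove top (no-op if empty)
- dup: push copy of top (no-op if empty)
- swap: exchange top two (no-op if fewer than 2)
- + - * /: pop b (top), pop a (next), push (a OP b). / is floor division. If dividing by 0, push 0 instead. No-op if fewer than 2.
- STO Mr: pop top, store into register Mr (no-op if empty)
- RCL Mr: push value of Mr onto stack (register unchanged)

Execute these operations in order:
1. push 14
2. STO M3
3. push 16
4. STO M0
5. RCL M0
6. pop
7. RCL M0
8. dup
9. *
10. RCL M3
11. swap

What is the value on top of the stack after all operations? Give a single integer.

Answer: 256

Derivation:
After op 1 (push 14): stack=[14] mem=[0,0,0,0]
After op 2 (STO M3): stack=[empty] mem=[0,0,0,14]
After op 3 (push 16): stack=[16] mem=[0,0,0,14]
After op 4 (STO M0): stack=[empty] mem=[16,0,0,14]
After op 5 (RCL M0): stack=[16] mem=[16,0,0,14]
After op 6 (pop): stack=[empty] mem=[16,0,0,14]
After op 7 (RCL M0): stack=[16] mem=[16,0,0,14]
After op 8 (dup): stack=[16,16] mem=[16,0,0,14]
After op 9 (*): stack=[256] mem=[16,0,0,14]
After op 10 (RCL M3): stack=[256,14] mem=[16,0,0,14]
After op 11 (swap): stack=[14,256] mem=[16,0,0,14]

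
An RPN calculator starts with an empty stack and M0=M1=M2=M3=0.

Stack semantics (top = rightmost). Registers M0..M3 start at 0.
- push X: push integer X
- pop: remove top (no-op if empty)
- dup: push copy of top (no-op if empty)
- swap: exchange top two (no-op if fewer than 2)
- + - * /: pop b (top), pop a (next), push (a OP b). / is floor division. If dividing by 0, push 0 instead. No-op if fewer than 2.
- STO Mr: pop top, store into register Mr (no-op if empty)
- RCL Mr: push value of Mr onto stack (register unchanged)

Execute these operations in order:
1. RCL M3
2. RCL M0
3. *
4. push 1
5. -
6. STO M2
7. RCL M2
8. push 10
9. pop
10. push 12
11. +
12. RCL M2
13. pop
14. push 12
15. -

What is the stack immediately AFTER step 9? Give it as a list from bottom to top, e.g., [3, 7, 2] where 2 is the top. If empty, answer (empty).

After op 1 (RCL M3): stack=[0] mem=[0,0,0,0]
After op 2 (RCL M0): stack=[0,0] mem=[0,0,0,0]
After op 3 (*): stack=[0] mem=[0,0,0,0]
After op 4 (push 1): stack=[0,1] mem=[0,0,0,0]
After op 5 (-): stack=[-1] mem=[0,0,0,0]
After op 6 (STO M2): stack=[empty] mem=[0,0,-1,0]
After op 7 (RCL M2): stack=[-1] mem=[0,0,-1,0]
After op 8 (push 10): stack=[-1,10] mem=[0,0,-1,0]
After op 9 (pop): stack=[-1] mem=[0,0,-1,0]

[-1]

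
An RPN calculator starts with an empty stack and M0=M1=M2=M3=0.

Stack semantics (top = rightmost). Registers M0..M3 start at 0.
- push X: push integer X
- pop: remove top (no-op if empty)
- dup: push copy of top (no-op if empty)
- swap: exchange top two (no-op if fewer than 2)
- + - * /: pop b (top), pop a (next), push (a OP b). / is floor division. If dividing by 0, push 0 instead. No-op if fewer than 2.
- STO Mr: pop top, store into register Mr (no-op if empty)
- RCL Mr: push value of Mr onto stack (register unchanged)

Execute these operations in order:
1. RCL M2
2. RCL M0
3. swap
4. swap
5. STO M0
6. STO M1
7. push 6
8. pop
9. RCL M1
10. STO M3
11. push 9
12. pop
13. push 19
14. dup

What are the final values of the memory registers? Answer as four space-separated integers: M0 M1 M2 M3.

Answer: 0 0 0 0

Derivation:
After op 1 (RCL M2): stack=[0] mem=[0,0,0,0]
After op 2 (RCL M0): stack=[0,0] mem=[0,0,0,0]
After op 3 (swap): stack=[0,0] mem=[0,0,0,0]
After op 4 (swap): stack=[0,0] mem=[0,0,0,0]
After op 5 (STO M0): stack=[0] mem=[0,0,0,0]
After op 6 (STO M1): stack=[empty] mem=[0,0,0,0]
After op 7 (push 6): stack=[6] mem=[0,0,0,0]
After op 8 (pop): stack=[empty] mem=[0,0,0,0]
After op 9 (RCL M1): stack=[0] mem=[0,0,0,0]
After op 10 (STO M3): stack=[empty] mem=[0,0,0,0]
After op 11 (push 9): stack=[9] mem=[0,0,0,0]
After op 12 (pop): stack=[empty] mem=[0,0,0,0]
After op 13 (push 19): stack=[19] mem=[0,0,0,0]
After op 14 (dup): stack=[19,19] mem=[0,0,0,0]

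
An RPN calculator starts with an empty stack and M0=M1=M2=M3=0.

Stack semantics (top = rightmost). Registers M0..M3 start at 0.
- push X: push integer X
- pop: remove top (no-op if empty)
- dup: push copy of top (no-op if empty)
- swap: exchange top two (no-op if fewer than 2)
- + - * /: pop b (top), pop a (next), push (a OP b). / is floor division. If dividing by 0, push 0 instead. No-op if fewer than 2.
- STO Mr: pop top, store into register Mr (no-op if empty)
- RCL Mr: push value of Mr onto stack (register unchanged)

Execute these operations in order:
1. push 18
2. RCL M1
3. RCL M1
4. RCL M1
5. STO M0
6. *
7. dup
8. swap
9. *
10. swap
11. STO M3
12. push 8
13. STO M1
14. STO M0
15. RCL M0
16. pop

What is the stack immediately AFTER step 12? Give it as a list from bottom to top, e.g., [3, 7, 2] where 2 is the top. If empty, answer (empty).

After op 1 (push 18): stack=[18] mem=[0,0,0,0]
After op 2 (RCL M1): stack=[18,0] mem=[0,0,0,0]
After op 3 (RCL M1): stack=[18,0,0] mem=[0,0,0,0]
After op 4 (RCL M1): stack=[18,0,0,0] mem=[0,0,0,0]
After op 5 (STO M0): stack=[18,0,0] mem=[0,0,0,0]
After op 6 (*): stack=[18,0] mem=[0,0,0,0]
After op 7 (dup): stack=[18,0,0] mem=[0,0,0,0]
After op 8 (swap): stack=[18,0,0] mem=[0,0,0,0]
After op 9 (*): stack=[18,0] mem=[0,0,0,0]
After op 10 (swap): stack=[0,18] mem=[0,0,0,0]
After op 11 (STO M3): stack=[0] mem=[0,0,0,18]
After op 12 (push 8): stack=[0,8] mem=[0,0,0,18]

[0, 8]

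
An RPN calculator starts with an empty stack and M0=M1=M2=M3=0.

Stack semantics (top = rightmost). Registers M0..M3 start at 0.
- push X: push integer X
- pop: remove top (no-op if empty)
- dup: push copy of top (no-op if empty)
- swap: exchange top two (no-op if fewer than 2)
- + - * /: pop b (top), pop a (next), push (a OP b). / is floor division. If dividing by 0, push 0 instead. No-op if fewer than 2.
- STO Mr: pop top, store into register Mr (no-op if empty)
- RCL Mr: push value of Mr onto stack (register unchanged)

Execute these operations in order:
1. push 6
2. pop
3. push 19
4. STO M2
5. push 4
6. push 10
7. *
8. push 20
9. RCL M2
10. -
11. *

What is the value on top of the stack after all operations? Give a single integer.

Answer: 40

Derivation:
After op 1 (push 6): stack=[6] mem=[0,0,0,0]
After op 2 (pop): stack=[empty] mem=[0,0,0,0]
After op 3 (push 19): stack=[19] mem=[0,0,0,0]
After op 4 (STO M2): stack=[empty] mem=[0,0,19,0]
After op 5 (push 4): stack=[4] mem=[0,0,19,0]
After op 6 (push 10): stack=[4,10] mem=[0,0,19,0]
After op 7 (*): stack=[40] mem=[0,0,19,0]
After op 8 (push 20): stack=[40,20] mem=[0,0,19,0]
After op 9 (RCL M2): stack=[40,20,19] mem=[0,0,19,0]
After op 10 (-): stack=[40,1] mem=[0,0,19,0]
After op 11 (*): stack=[40] mem=[0,0,19,0]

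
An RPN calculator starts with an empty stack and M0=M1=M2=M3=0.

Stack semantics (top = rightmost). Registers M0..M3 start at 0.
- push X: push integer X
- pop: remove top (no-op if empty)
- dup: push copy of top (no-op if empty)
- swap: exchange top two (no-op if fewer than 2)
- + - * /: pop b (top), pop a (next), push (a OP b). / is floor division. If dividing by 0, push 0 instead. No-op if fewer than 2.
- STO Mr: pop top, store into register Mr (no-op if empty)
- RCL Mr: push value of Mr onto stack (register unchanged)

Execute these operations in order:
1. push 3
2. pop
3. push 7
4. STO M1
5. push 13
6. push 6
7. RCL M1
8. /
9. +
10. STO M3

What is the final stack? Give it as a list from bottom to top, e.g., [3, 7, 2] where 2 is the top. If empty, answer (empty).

After op 1 (push 3): stack=[3] mem=[0,0,0,0]
After op 2 (pop): stack=[empty] mem=[0,0,0,0]
After op 3 (push 7): stack=[7] mem=[0,0,0,0]
After op 4 (STO M1): stack=[empty] mem=[0,7,0,0]
After op 5 (push 13): stack=[13] mem=[0,7,0,0]
After op 6 (push 6): stack=[13,6] mem=[0,7,0,0]
After op 7 (RCL M1): stack=[13,6,7] mem=[0,7,0,0]
After op 8 (/): stack=[13,0] mem=[0,7,0,0]
After op 9 (+): stack=[13] mem=[0,7,0,0]
After op 10 (STO M3): stack=[empty] mem=[0,7,0,13]

Answer: (empty)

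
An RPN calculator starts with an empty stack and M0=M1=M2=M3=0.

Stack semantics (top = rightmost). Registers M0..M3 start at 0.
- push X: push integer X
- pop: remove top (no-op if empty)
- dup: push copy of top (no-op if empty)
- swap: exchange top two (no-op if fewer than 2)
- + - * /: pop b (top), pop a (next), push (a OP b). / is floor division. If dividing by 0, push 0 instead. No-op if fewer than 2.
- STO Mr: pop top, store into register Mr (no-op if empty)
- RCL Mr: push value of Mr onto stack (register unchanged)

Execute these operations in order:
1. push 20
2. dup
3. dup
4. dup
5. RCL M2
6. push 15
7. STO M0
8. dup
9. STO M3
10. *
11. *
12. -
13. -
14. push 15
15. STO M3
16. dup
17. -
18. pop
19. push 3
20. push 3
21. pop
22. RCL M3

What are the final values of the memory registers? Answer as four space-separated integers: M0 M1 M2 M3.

After op 1 (push 20): stack=[20] mem=[0,0,0,0]
After op 2 (dup): stack=[20,20] mem=[0,0,0,0]
After op 3 (dup): stack=[20,20,20] mem=[0,0,0,0]
After op 4 (dup): stack=[20,20,20,20] mem=[0,0,0,0]
After op 5 (RCL M2): stack=[20,20,20,20,0] mem=[0,0,0,0]
After op 6 (push 15): stack=[20,20,20,20,0,15] mem=[0,0,0,0]
After op 7 (STO M0): stack=[20,20,20,20,0] mem=[15,0,0,0]
After op 8 (dup): stack=[20,20,20,20,0,0] mem=[15,0,0,0]
After op 9 (STO M3): stack=[20,20,20,20,0] mem=[15,0,0,0]
After op 10 (*): stack=[20,20,20,0] mem=[15,0,0,0]
After op 11 (*): stack=[20,20,0] mem=[15,0,0,0]
After op 12 (-): stack=[20,20] mem=[15,0,0,0]
After op 13 (-): stack=[0] mem=[15,0,0,0]
After op 14 (push 15): stack=[0,15] mem=[15,0,0,0]
After op 15 (STO M3): stack=[0] mem=[15,0,0,15]
After op 16 (dup): stack=[0,0] mem=[15,0,0,15]
After op 17 (-): stack=[0] mem=[15,0,0,15]
After op 18 (pop): stack=[empty] mem=[15,0,0,15]
After op 19 (push 3): stack=[3] mem=[15,0,0,15]
After op 20 (push 3): stack=[3,3] mem=[15,0,0,15]
After op 21 (pop): stack=[3] mem=[15,0,0,15]
After op 22 (RCL M3): stack=[3,15] mem=[15,0,0,15]

Answer: 15 0 0 15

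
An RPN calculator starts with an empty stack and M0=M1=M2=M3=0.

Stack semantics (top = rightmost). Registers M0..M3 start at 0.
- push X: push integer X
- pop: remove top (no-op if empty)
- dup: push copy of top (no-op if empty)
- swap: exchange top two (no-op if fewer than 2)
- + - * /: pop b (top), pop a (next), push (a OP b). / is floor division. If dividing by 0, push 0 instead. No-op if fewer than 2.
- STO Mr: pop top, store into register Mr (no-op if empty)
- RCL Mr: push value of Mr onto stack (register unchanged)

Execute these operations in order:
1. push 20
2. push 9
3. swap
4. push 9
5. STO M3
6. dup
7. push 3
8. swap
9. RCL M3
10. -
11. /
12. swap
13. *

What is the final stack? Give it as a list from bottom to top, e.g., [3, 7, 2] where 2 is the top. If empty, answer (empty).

After op 1 (push 20): stack=[20] mem=[0,0,0,0]
After op 2 (push 9): stack=[20,9] mem=[0,0,0,0]
After op 3 (swap): stack=[9,20] mem=[0,0,0,0]
After op 4 (push 9): stack=[9,20,9] mem=[0,0,0,0]
After op 5 (STO M3): stack=[9,20] mem=[0,0,0,9]
After op 6 (dup): stack=[9,20,20] mem=[0,0,0,9]
After op 7 (push 3): stack=[9,20,20,3] mem=[0,0,0,9]
After op 8 (swap): stack=[9,20,3,20] mem=[0,0,0,9]
After op 9 (RCL M3): stack=[9,20,3,20,9] mem=[0,0,0,9]
After op 10 (-): stack=[9,20,3,11] mem=[0,0,0,9]
After op 11 (/): stack=[9,20,0] mem=[0,0,0,9]
After op 12 (swap): stack=[9,0,20] mem=[0,0,0,9]
After op 13 (*): stack=[9,0] mem=[0,0,0,9]

Answer: [9, 0]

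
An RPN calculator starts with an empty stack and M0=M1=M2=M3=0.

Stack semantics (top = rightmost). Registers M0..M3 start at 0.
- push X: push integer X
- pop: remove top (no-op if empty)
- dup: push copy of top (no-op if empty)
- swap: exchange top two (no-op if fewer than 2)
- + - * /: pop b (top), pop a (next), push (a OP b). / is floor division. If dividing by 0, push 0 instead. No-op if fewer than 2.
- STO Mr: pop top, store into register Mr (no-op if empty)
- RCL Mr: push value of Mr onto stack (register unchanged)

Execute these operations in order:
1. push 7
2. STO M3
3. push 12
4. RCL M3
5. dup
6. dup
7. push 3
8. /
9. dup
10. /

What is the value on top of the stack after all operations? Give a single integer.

Answer: 1

Derivation:
After op 1 (push 7): stack=[7] mem=[0,0,0,0]
After op 2 (STO M3): stack=[empty] mem=[0,0,0,7]
After op 3 (push 12): stack=[12] mem=[0,0,0,7]
After op 4 (RCL M3): stack=[12,7] mem=[0,0,0,7]
After op 5 (dup): stack=[12,7,7] mem=[0,0,0,7]
After op 6 (dup): stack=[12,7,7,7] mem=[0,0,0,7]
After op 7 (push 3): stack=[12,7,7,7,3] mem=[0,0,0,7]
After op 8 (/): stack=[12,7,7,2] mem=[0,0,0,7]
After op 9 (dup): stack=[12,7,7,2,2] mem=[0,0,0,7]
After op 10 (/): stack=[12,7,7,1] mem=[0,0,0,7]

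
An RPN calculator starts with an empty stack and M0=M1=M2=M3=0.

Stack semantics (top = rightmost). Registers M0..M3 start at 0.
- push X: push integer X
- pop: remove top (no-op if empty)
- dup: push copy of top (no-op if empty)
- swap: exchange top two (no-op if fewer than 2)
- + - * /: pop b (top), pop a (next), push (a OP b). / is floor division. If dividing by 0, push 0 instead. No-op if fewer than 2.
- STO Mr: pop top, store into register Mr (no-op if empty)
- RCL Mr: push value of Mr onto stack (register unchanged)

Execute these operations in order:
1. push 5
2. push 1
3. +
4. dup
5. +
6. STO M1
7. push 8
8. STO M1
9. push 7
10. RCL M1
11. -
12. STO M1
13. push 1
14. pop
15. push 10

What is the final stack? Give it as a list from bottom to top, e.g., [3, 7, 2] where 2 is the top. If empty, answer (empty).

After op 1 (push 5): stack=[5] mem=[0,0,0,0]
After op 2 (push 1): stack=[5,1] mem=[0,0,0,0]
After op 3 (+): stack=[6] mem=[0,0,0,0]
After op 4 (dup): stack=[6,6] mem=[0,0,0,0]
After op 5 (+): stack=[12] mem=[0,0,0,0]
After op 6 (STO M1): stack=[empty] mem=[0,12,0,0]
After op 7 (push 8): stack=[8] mem=[0,12,0,0]
After op 8 (STO M1): stack=[empty] mem=[0,8,0,0]
After op 9 (push 7): stack=[7] mem=[0,8,0,0]
After op 10 (RCL M1): stack=[7,8] mem=[0,8,0,0]
After op 11 (-): stack=[-1] mem=[0,8,0,0]
After op 12 (STO M1): stack=[empty] mem=[0,-1,0,0]
After op 13 (push 1): stack=[1] mem=[0,-1,0,0]
After op 14 (pop): stack=[empty] mem=[0,-1,0,0]
After op 15 (push 10): stack=[10] mem=[0,-1,0,0]

Answer: [10]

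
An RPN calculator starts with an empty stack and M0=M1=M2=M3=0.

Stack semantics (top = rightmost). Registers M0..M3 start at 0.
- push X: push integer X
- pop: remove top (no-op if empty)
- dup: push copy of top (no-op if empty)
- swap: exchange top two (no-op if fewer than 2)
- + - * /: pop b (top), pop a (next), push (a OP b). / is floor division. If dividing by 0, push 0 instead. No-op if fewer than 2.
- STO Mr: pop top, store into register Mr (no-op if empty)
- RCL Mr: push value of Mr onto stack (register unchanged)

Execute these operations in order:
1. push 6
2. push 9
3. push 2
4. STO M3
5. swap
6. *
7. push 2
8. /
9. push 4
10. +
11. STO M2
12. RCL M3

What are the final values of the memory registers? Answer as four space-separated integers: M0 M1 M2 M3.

After op 1 (push 6): stack=[6] mem=[0,0,0,0]
After op 2 (push 9): stack=[6,9] mem=[0,0,0,0]
After op 3 (push 2): stack=[6,9,2] mem=[0,0,0,0]
After op 4 (STO M3): stack=[6,9] mem=[0,0,0,2]
After op 5 (swap): stack=[9,6] mem=[0,0,0,2]
After op 6 (*): stack=[54] mem=[0,0,0,2]
After op 7 (push 2): stack=[54,2] mem=[0,0,0,2]
After op 8 (/): stack=[27] mem=[0,0,0,2]
After op 9 (push 4): stack=[27,4] mem=[0,0,0,2]
After op 10 (+): stack=[31] mem=[0,0,0,2]
After op 11 (STO M2): stack=[empty] mem=[0,0,31,2]
After op 12 (RCL M3): stack=[2] mem=[0,0,31,2]

Answer: 0 0 31 2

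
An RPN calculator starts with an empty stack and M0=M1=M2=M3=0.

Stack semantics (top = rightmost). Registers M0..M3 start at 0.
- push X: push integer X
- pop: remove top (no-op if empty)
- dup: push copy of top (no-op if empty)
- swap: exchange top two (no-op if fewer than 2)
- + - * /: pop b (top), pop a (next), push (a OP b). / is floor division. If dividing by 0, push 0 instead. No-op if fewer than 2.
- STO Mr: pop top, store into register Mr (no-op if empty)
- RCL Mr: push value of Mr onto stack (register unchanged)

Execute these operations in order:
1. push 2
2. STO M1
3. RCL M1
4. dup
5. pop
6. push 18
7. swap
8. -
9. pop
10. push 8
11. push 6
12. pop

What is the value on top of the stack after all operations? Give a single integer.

After op 1 (push 2): stack=[2] mem=[0,0,0,0]
After op 2 (STO M1): stack=[empty] mem=[0,2,0,0]
After op 3 (RCL M1): stack=[2] mem=[0,2,0,0]
After op 4 (dup): stack=[2,2] mem=[0,2,0,0]
After op 5 (pop): stack=[2] mem=[0,2,0,0]
After op 6 (push 18): stack=[2,18] mem=[0,2,0,0]
After op 7 (swap): stack=[18,2] mem=[0,2,0,0]
After op 8 (-): stack=[16] mem=[0,2,0,0]
After op 9 (pop): stack=[empty] mem=[0,2,0,0]
After op 10 (push 8): stack=[8] mem=[0,2,0,0]
After op 11 (push 6): stack=[8,6] mem=[0,2,0,0]
After op 12 (pop): stack=[8] mem=[0,2,0,0]

Answer: 8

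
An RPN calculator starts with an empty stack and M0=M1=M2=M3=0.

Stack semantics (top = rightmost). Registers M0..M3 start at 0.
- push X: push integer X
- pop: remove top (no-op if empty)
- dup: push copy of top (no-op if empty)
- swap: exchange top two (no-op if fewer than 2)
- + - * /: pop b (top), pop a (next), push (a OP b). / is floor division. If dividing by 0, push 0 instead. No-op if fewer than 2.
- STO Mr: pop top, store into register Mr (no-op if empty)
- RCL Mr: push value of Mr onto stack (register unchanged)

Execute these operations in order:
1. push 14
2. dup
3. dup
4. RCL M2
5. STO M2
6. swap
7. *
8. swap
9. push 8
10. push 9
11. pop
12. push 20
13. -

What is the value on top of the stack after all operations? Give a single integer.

Answer: -12

Derivation:
After op 1 (push 14): stack=[14] mem=[0,0,0,0]
After op 2 (dup): stack=[14,14] mem=[0,0,0,0]
After op 3 (dup): stack=[14,14,14] mem=[0,0,0,0]
After op 4 (RCL M2): stack=[14,14,14,0] mem=[0,0,0,0]
After op 5 (STO M2): stack=[14,14,14] mem=[0,0,0,0]
After op 6 (swap): stack=[14,14,14] mem=[0,0,0,0]
After op 7 (*): stack=[14,196] mem=[0,0,0,0]
After op 8 (swap): stack=[196,14] mem=[0,0,0,0]
After op 9 (push 8): stack=[196,14,8] mem=[0,0,0,0]
After op 10 (push 9): stack=[196,14,8,9] mem=[0,0,0,0]
After op 11 (pop): stack=[196,14,8] mem=[0,0,0,0]
After op 12 (push 20): stack=[196,14,8,20] mem=[0,0,0,0]
After op 13 (-): stack=[196,14,-12] mem=[0,0,0,0]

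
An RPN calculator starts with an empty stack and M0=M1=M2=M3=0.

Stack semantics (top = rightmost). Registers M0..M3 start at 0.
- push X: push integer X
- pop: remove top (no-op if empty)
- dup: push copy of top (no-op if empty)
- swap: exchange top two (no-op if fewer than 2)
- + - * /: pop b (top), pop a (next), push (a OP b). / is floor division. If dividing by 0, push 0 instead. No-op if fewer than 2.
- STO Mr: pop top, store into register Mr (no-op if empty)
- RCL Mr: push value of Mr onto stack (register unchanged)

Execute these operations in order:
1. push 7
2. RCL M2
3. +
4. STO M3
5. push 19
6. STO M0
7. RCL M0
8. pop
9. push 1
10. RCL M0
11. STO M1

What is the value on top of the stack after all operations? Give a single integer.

Answer: 1

Derivation:
After op 1 (push 7): stack=[7] mem=[0,0,0,0]
After op 2 (RCL M2): stack=[7,0] mem=[0,0,0,0]
After op 3 (+): stack=[7] mem=[0,0,0,0]
After op 4 (STO M3): stack=[empty] mem=[0,0,0,7]
After op 5 (push 19): stack=[19] mem=[0,0,0,7]
After op 6 (STO M0): stack=[empty] mem=[19,0,0,7]
After op 7 (RCL M0): stack=[19] mem=[19,0,0,7]
After op 8 (pop): stack=[empty] mem=[19,0,0,7]
After op 9 (push 1): stack=[1] mem=[19,0,0,7]
After op 10 (RCL M0): stack=[1,19] mem=[19,0,0,7]
After op 11 (STO M1): stack=[1] mem=[19,19,0,7]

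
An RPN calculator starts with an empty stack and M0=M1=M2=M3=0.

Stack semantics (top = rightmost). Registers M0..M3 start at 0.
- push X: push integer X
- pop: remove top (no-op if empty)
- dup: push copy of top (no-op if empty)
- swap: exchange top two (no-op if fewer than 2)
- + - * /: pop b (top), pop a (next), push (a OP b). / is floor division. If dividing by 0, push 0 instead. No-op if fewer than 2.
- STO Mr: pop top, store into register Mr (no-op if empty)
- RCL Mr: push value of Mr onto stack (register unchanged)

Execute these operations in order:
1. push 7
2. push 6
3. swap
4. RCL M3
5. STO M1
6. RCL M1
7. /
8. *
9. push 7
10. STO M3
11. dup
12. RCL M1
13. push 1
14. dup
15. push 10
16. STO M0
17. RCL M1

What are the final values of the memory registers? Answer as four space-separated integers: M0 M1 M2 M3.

Answer: 10 0 0 7

Derivation:
After op 1 (push 7): stack=[7] mem=[0,0,0,0]
After op 2 (push 6): stack=[7,6] mem=[0,0,0,0]
After op 3 (swap): stack=[6,7] mem=[0,0,0,0]
After op 4 (RCL M3): stack=[6,7,0] mem=[0,0,0,0]
After op 5 (STO M1): stack=[6,7] mem=[0,0,0,0]
After op 6 (RCL M1): stack=[6,7,0] mem=[0,0,0,0]
After op 7 (/): stack=[6,0] mem=[0,0,0,0]
After op 8 (*): stack=[0] mem=[0,0,0,0]
After op 9 (push 7): stack=[0,7] mem=[0,0,0,0]
After op 10 (STO M3): stack=[0] mem=[0,0,0,7]
After op 11 (dup): stack=[0,0] mem=[0,0,0,7]
After op 12 (RCL M1): stack=[0,0,0] mem=[0,0,0,7]
After op 13 (push 1): stack=[0,0,0,1] mem=[0,0,0,7]
After op 14 (dup): stack=[0,0,0,1,1] mem=[0,0,0,7]
After op 15 (push 10): stack=[0,0,0,1,1,10] mem=[0,0,0,7]
After op 16 (STO M0): stack=[0,0,0,1,1] mem=[10,0,0,7]
After op 17 (RCL M1): stack=[0,0,0,1,1,0] mem=[10,0,0,7]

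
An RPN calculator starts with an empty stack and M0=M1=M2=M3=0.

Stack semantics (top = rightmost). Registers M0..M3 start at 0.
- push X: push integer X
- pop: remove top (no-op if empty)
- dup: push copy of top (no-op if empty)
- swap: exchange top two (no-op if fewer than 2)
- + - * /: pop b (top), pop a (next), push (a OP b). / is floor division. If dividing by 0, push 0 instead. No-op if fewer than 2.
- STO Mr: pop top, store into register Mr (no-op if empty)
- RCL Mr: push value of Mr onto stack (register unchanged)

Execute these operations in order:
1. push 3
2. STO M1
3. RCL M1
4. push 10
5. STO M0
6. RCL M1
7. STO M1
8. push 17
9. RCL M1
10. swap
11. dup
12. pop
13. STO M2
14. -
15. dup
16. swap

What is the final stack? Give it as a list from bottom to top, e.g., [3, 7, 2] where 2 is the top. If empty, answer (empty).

Answer: [0, 0]

Derivation:
After op 1 (push 3): stack=[3] mem=[0,0,0,0]
After op 2 (STO M1): stack=[empty] mem=[0,3,0,0]
After op 3 (RCL M1): stack=[3] mem=[0,3,0,0]
After op 4 (push 10): stack=[3,10] mem=[0,3,0,0]
After op 5 (STO M0): stack=[3] mem=[10,3,0,0]
After op 6 (RCL M1): stack=[3,3] mem=[10,3,0,0]
After op 7 (STO M1): stack=[3] mem=[10,3,0,0]
After op 8 (push 17): stack=[3,17] mem=[10,3,0,0]
After op 9 (RCL M1): stack=[3,17,3] mem=[10,3,0,0]
After op 10 (swap): stack=[3,3,17] mem=[10,3,0,0]
After op 11 (dup): stack=[3,3,17,17] mem=[10,3,0,0]
After op 12 (pop): stack=[3,3,17] mem=[10,3,0,0]
After op 13 (STO M2): stack=[3,3] mem=[10,3,17,0]
After op 14 (-): stack=[0] mem=[10,3,17,0]
After op 15 (dup): stack=[0,0] mem=[10,3,17,0]
After op 16 (swap): stack=[0,0] mem=[10,3,17,0]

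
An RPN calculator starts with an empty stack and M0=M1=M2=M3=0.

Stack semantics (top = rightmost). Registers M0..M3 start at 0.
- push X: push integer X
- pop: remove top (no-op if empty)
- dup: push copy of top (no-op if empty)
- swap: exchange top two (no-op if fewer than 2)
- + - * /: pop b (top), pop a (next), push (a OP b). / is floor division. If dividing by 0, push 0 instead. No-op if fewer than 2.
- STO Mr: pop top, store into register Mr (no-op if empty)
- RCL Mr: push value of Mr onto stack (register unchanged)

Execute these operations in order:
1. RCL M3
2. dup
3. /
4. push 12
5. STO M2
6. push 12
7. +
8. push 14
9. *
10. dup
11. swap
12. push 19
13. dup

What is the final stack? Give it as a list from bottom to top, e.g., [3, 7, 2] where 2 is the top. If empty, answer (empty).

After op 1 (RCL M3): stack=[0] mem=[0,0,0,0]
After op 2 (dup): stack=[0,0] mem=[0,0,0,0]
After op 3 (/): stack=[0] mem=[0,0,0,0]
After op 4 (push 12): stack=[0,12] mem=[0,0,0,0]
After op 5 (STO M2): stack=[0] mem=[0,0,12,0]
After op 6 (push 12): stack=[0,12] mem=[0,0,12,0]
After op 7 (+): stack=[12] mem=[0,0,12,0]
After op 8 (push 14): stack=[12,14] mem=[0,0,12,0]
After op 9 (*): stack=[168] mem=[0,0,12,0]
After op 10 (dup): stack=[168,168] mem=[0,0,12,0]
After op 11 (swap): stack=[168,168] mem=[0,0,12,0]
After op 12 (push 19): stack=[168,168,19] mem=[0,0,12,0]
After op 13 (dup): stack=[168,168,19,19] mem=[0,0,12,0]

Answer: [168, 168, 19, 19]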